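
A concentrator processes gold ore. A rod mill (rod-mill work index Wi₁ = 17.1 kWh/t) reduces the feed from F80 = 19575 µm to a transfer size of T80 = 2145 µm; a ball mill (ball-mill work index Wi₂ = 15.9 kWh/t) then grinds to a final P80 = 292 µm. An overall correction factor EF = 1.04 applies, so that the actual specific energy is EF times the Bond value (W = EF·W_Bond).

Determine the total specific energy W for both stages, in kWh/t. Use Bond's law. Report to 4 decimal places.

W = 10 Wi (P80^-0.5 − F80^-0.5)
Stage 1 (19575→2145 µm, Wi₁=17.1): W₁ = 10·17.1·(0.021592 − 0.007147) = 2.4700 kWh/t
Stage 2 (2145→292 µm, Wi₂=15.9): W₂ = 10·15.9·(0.058521 − 0.021592) = 5.8717 kWh/t
W = W₁ + W₂ = 2.4700 + 5.8717 = 8.3417 kWh/t
With EF = 1.04: W = 8.3417·1.04 = 8.6753 kWh/t

W = 8.6753 kWh/t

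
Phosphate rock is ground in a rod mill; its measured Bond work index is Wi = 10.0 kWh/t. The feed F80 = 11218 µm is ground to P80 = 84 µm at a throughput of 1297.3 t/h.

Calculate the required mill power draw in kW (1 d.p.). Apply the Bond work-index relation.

P = 12929.9 kW

W = 10 Wi / √P80 − 10 Wi / √F80
W = 10·10.0·(1/√84 − 1/√11218) = 10·10.0·(0.099667) = 9.9667 kWh/t
Power = W × throughput = 9.9667 kWh/t × 1297.3 t/h = 12929.9 kW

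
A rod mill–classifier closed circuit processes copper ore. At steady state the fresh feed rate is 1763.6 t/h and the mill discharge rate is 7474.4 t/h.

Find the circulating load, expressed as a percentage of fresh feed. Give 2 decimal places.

Mill node: discharge = fresh + recycle.
R = M − F = 7474.4 − 1763.6 = 5710.8 t/h
CL = 100·R/F = 100·5710.8/1763.6 = 323.81 %

CL = 323.81 %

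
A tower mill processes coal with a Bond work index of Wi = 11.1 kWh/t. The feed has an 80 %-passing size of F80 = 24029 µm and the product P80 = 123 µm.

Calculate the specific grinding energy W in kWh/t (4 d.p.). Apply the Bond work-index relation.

W = 10 Wi (1/√P80 − 1/√F80)  [Bond]
1/√123 = 0.090167;  1/√24029 = 0.006451
W = 10·11.1·(0.090167 − 0.006451) = 9.2925 kWh/t

W = 9.2925 kWh/t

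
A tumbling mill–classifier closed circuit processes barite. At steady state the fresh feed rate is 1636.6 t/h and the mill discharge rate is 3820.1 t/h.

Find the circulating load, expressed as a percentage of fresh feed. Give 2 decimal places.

CL = 133.42 %

Steady state: M = F + R.
R = M − F = 3820.1 − 1636.6 = 2183.5 t/h
CL = 100·R/F = 100·2183.5/1636.6 = 133.42 %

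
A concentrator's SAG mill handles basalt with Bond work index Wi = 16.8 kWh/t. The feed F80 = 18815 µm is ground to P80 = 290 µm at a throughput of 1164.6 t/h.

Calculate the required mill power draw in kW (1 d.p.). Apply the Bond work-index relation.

P = 10062.8 kW

W = 10 Wi / √P80 − 10 Wi / √F80
W = 10·16.8·(1/√290 − 1/√18815) = 10·16.8·(0.051432) = 8.6405 kWh/t
P_mill = W·ṁ = 8.6405·1164.6 = 10062.8 kW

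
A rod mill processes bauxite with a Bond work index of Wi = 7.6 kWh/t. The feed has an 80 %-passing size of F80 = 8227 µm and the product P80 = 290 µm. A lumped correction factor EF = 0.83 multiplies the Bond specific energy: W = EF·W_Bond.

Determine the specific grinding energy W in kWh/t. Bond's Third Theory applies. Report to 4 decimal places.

W = 3.0087 kWh/t

W = 10·Wi·[P80^(−½) − F80^(−½)]
1/√290 = 0.058722;  1/√8227 = 0.011025
W = 10·7.6·(0.058722 − 0.011025) = 3.6250 kWh/t
W_actual = 0.83 × 3.6250 = 3.0087 kWh/t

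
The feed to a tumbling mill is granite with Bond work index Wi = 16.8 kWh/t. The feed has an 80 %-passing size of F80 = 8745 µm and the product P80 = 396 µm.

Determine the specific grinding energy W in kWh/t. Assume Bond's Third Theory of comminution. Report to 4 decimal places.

W = 6.6458 kWh/t

W = 10 Wi (1/√P80 − 1/√F80)  [Bond]
1/√396 = 0.050252;  1/√8745 = 0.010694
W = 10·16.8·(0.050252 − 0.010694) = 6.6458 kWh/t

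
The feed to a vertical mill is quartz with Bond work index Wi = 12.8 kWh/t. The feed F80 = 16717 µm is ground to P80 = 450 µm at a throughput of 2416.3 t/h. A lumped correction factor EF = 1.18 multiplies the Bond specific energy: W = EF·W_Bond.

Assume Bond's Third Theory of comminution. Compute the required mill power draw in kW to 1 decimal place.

P = 14381.6 kW

W = 10·Wi·(P80^(-½) − F80^(-½))
W = 10·12.8·(1/√450 − 1/√16717) = 10·12.8·(0.039406) = 5.0440 kWh/t
W_actual = 1.18 × 5.0440 = 5.9519 kWh/t
Mill draw = 5.9519 × 2416.3 = 14381.6 kW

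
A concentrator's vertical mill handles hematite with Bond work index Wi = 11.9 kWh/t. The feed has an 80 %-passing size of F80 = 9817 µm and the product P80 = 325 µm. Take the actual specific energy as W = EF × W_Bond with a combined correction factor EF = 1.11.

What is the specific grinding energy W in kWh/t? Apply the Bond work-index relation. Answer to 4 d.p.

W_Bond = 10·Wi·(1/√P₈₀ − 1/√F₈₀)
1/√325 = 0.055470;  1/√9817 = 0.010093
W = 10·11.9·(0.055470 − 0.010093) = 5.3999 kWh/t
With EF = 1.11: W = 5.3999·1.11 = 5.9939 kWh/t

W = 5.9939 kWh/t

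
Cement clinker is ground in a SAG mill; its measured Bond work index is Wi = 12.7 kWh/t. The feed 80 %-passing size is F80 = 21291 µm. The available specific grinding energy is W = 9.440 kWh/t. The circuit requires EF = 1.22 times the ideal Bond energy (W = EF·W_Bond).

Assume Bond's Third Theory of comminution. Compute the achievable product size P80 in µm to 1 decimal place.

Bond:  W = 10 Wi (1/√P − 1/√F)
W_Bond = W / EF = 9.440 / 1.22 = 7.7377 kWh/t
P80^(−½) = W_Bond/(10 Wi) + F80^(−½)
  = 7.7377/(10·12.7) + 1/√21291 = 0.060927 + 0.006853 = 0.067780
P80 = (1/0.067780)² = 14.7536² = 217.67 µm

P80 = 217.7 µm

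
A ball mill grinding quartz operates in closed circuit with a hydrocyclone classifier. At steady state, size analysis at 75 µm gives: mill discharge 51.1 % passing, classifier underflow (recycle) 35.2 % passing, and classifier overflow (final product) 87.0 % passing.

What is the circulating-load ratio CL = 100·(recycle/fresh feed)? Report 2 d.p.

CL = 225.79 %

Let r = R/F. Size balance at 75 µm:
Fd + Rd = Ru + Fo ⇒ R/F = (o−d)/(d−u)
r = (87.0 − 51.1)/(51.1 − 35.2) = 35.9/15.9 = 2.2579
CL = 100·r = 225.79 %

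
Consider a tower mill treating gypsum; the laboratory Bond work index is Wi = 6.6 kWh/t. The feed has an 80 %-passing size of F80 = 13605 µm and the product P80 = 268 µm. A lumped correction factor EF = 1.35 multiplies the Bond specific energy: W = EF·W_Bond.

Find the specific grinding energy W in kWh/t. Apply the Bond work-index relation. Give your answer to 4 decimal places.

W = 4.6788 kWh/t

W = 10 Wi (1/√P80 − 1/√F80)  [Bond]
1/√268 = 0.061085;  1/√13605 = 0.008573
W = 10·6.6·(0.061085 − 0.008573) = 3.4658 kWh/t
With EF = 1.35: W = 3.4658·1.35 = 4.6788 kWh/t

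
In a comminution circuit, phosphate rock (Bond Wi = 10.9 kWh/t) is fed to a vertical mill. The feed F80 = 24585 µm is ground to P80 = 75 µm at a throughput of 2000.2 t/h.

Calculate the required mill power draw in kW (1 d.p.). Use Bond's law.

W = 10 Wi / √P80 − 10 Wi / √F80
W = 10·10.9·(1/√75 − 1/√24585) = 10·10.9·(0.109092) = 11.8911 kWh/t
Mill draw = 11.8911 × 2000.2 = 23784.5 kW

P = 23784.5 kW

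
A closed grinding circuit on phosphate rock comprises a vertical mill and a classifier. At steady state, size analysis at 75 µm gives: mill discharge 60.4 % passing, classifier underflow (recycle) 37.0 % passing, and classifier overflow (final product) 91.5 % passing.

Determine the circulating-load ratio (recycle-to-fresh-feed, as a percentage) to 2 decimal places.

Balance %-passing 75 µm (r = R/F):
d + r·d = r·u + o → r(d−u) = o−d
r = (91.5 − 60.4)/(60.4 − 37.0) = 31.1/23.4 = 1.3291
CL = 100·r = 132.91 %

CL = 132.91 %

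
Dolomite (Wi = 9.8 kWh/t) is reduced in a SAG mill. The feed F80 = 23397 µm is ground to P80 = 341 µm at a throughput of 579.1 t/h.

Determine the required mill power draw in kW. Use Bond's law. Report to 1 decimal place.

Bond:  W = 10 Wi (1/√P − 1/√F)
W = 10·9.8·(1/√341 − 1/√23397) = 10·9.8·(0.047615) = 4.6663 kWh/t
P_mill = W·ṁ = 4.6663·579.1 = 2702.3 kW

P = 2702.3 kW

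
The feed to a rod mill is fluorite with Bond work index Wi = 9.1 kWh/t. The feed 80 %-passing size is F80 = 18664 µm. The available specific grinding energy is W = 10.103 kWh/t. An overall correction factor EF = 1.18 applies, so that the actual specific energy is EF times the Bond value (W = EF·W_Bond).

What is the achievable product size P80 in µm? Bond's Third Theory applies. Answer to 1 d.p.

Bond:  W = 10 Wi (1/√P − 1/√F)
W_Bond = W / EF = 10.103 / 1.18 = 8.5619 kWh/t
⇒ 1/√P80 = W_Bond/(10 Wi) + 1/√F80
  = 8.5619/(10·9.1) + 1/√18664 = 0.094086 + 0.007320 = 0.101406
P80 = (1/0.101406)² = 9.8613² = 97.25 µm

P80 = 97.2 µm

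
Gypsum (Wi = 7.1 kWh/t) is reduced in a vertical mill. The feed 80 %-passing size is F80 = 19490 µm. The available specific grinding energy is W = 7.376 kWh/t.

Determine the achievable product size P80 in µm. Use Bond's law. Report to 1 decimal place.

W = 10·Wi·[P80^(−½) − F80^(−½)]
⇒ 1/√P80 = W/(10·Wi) + 1/√F80
  = 7.3760/(10·7.1) + 1/√19490 = 0.103887 + 0.007163 = 0.111050
P80 = (1/0.111050)² = 9.0049² = 81.09 µm

P80 = 81.1 µm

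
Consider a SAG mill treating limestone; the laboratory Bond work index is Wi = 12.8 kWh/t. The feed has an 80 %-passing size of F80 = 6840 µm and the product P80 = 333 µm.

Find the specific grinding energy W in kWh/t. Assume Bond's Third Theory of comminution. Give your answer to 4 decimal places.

W = 5.4667 kWh/t

W = 10·Wi·(P80^(-½) − F80^(-½))
1/√333 = 0.054800;  1/√6840 = 0.012091
W = 10·12.8·(0.054800 − 0.012091) = 5.4667 kWh/t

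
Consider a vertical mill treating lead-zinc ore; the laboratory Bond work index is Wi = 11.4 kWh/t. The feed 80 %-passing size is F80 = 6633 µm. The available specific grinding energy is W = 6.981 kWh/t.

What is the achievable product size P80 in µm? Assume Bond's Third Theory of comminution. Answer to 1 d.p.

P80 = 185.0 µm

W = 10 Wi (1/√P80 − 1/√F80)  [Bond]
1/√P80 = 1/√F80 + W/(10·Wi)
  = 6.9810/(10·11.4) + 1/√6633 = 0.061237 + 0.012278 = 0.073515
P80 = (1/0.073515)² = 13.6026² = 185.03 µm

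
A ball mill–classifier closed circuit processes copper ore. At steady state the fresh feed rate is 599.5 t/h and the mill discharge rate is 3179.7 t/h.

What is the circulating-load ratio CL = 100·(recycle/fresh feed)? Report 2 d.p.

Steady state: M = F + R.
R = M − F = 3179.7 − 599.5 = 2580.2 t/h
CL = 100·R/F = 100·2580.2/599.5 = 430.39 %

CL = 430.39 %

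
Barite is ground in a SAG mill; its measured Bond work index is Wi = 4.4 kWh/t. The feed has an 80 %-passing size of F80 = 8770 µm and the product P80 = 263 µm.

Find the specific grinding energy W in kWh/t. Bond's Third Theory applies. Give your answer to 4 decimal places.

W = 2.2433 kWh/t

W_Bond = 10·Wi·(1/√P₈₀ − 1/√F₈₀)
1/√263 = 0.061663;  1/√8770 = 0.010678
W = 10·4.4·(0.061663 − 0.010678) = 2.2433 kWh/t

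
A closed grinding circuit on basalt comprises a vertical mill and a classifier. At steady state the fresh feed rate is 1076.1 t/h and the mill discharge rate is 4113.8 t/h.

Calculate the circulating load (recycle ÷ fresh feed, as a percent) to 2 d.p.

CL = 282.29 %

Mill node: discharge = fresh + recycle.
R = M − F = 4113.8 − 1076.1 = 3037.7 t/h
CL = 100·R/F = 100·3037.7/1076.1 = 282.29 %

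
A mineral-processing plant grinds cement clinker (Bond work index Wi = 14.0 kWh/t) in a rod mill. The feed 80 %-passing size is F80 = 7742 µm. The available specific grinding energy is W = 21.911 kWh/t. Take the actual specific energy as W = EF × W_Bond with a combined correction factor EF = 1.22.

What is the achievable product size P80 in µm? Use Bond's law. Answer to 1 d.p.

P80 = 51.3 µm

W = 10 Wi / √P80 − 10 Wi / √F80
W_Bond = W / EF = 21.911 / 1.22 = 17.9598 kWh/t
1/√P80 = 1/√F80 + W_Bond/(10·Wi)
  = 17.9598/(10·14.0) + 1/√7742 = 0.128285 + 0.011365 = 0.139650
P80 = (1/0.139650)² = 7.1608² = 51.28 µm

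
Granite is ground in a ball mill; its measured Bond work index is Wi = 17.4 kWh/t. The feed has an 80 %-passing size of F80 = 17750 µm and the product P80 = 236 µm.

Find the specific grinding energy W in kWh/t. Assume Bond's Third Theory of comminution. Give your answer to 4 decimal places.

W = 10.0204 kWh/t

W = 10 Wi (1/√P80 − 1/√F80)  [Bond]
1/√236 = 0.065094;  1/√17750 = 0.007506
W = 10·17.4·(0.065094 − 0.007506) = 10.0204 kWh/t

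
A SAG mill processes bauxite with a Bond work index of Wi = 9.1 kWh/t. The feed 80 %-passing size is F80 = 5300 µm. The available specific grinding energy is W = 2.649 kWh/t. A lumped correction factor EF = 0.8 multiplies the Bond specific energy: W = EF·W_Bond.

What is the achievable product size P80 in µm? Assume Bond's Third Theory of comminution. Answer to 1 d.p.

P80 = 398.0 µm

W = 10 Wi (P80^-0.5 − F80^-0.5)
W_Bond = W / EF = 2.649 / 0.8 = 3.3112 kWh/t
⇒ 1/√P80 = W_Bond/(10·Wi) + 1/√F80
  = 3.3112/(10·9.1) + 1/√5300 = 0.036387 + 0.013736 = 0.050123
P80 = (1/0.050123)² = 19.9508² = 398.03 µm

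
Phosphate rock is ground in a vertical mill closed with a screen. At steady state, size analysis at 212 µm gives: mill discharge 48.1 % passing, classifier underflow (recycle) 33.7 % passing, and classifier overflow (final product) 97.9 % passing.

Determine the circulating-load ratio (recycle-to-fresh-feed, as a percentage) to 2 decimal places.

Mass balance on the −212 µm fraction:
(1+r)·d = r·u + o ⇒ r = (o−d)/(d−u)
r = (97.9 − 48.1)/(48.1 − 33.7) = 49.8/14.4 = 3.4583
CL = 100·r = 345.83 %

CL = 345.83 %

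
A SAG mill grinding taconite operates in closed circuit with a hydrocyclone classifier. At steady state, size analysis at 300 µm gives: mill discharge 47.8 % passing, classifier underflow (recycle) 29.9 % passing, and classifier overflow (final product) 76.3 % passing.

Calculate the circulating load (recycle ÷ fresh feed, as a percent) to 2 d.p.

Balance %-passing 300 µm (r = R/F):
d + r·d = r·u + o → r(d−u) = o−d
r = (76.3 − 47.8)/(47.8 − 29.9) = 28.5/17.9 = 1.5922
CL = 100·r = 159.22 %

CL = 159.22 %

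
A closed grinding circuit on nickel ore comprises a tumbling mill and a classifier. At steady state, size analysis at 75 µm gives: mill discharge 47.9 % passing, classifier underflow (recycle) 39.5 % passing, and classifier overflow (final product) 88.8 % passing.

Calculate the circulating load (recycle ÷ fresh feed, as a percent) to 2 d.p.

CL = 486.90 %

Classifier node, passing 75 µm:
(1+r)·d = r·u + o ⇒ r = (o−d)/(d−u)
r = (88.8 − 47.9)/(47.9 − 39.5) = 40.9/8.4 = 4.8690
CL = 100·r = 486.90 %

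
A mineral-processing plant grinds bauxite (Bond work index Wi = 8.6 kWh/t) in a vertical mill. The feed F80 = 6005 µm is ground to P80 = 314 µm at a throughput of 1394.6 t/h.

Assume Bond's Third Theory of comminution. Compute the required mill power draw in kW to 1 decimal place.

P = 5220.6 kW

W = 10 Wi / √P80 − 10 Wi / √F80
W = 10·8.6·(1/√314 − 1/√6005) = 10·8.6·(0.043529) = 3.7435 kWh/t
Power = W × throughput = 3.7435 kWh/t × 1394.6 t/h = 5220.6 kW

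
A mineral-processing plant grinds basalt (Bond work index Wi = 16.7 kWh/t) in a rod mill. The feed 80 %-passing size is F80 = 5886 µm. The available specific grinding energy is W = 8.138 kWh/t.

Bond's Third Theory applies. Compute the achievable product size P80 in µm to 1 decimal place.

P80 = 262.1 µm

Bond:  W = 10 Wi (1/√P − 1/√F)
⇒ 1/√P80 = W/(10·Wi) + 1/√F80
  = 8.1380/(10·16.7) + 1/√5886 = 0.048731 + 0.013034 = 0.061765
P80 = (1/0.061765)² = 16.1904² = 262.13 µm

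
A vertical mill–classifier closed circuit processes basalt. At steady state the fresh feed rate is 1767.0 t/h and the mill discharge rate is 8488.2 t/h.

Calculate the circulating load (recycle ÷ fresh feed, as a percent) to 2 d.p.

CL = 380.37 %

Mill node: discharge = fresh + recycle.
R = M − F = 8488.2 − 1767.0 = 6721.2 t/h
CL = 100·R/F = 100·6721.2/1767.0 = 380.37 %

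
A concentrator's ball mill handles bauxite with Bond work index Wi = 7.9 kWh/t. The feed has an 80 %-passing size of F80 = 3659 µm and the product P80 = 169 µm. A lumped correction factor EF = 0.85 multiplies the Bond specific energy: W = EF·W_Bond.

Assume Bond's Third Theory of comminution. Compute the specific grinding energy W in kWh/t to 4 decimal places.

W_Bond = 10·Wi·(1/√P₈₀ − 1/√F₈₀)
1/√169 = 0.076923;  1/√3659 = 0.016532
W = 10·7.9·(0.076923 − 0.016532) = 4.7709 kWh/t
W_actual = 0.85 × 4.7709 = 4.0553 kWh/t

W = 4.0553 kWh/t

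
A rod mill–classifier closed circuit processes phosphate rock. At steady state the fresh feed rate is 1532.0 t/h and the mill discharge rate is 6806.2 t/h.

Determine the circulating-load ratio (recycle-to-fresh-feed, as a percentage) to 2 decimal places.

CL = 344.27 %

Mill node: discharge = fresh + recycle.
R = M − F = 6806.2 − 1532.0 = 5274.2 t/h
CL = 100·R/F = 100·5274.2/1532.0 = 344.27 %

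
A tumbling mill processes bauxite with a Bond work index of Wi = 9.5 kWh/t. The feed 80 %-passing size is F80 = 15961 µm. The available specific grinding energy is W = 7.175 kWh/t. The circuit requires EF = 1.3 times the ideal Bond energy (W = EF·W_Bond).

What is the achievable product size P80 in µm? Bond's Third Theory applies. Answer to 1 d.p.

P80 = 229.5 µm

W = 10·Wi·(P80^(-½) − F80^(-½))
W_Bond = W / EF = 7.175 / 1.3 = 5.5192 kWh/t
⇒ 1/√P80 = W_Bond/(10·Wi) + 1/√F80
  = 5.5192/(10·9.5) + 1/√15961 = 0.058097 + 0.007915 = 0.066013
P80 = (1/0.066013)² = 15.1486² = 229.48 µm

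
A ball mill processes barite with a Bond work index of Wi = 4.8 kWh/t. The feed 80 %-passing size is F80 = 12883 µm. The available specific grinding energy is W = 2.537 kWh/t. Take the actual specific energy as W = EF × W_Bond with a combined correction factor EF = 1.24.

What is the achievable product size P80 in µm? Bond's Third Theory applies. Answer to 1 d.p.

W = 10 Wi / √P80 − 10 Wi / √F80
W_Bond = W / EF = 2.537 / 1.24 = 2.0460 kWh/t
1/√P80 = 1/√F80 + W_Bond/(10·Wi)
  = 2.0460/(10·4.8) + 1/√12883 = 0.042624 + 0.008810 = 0.051435
P80 = (1/0.051435)² = 19.4421² = 378.00 µm

P80 = 378.0 µm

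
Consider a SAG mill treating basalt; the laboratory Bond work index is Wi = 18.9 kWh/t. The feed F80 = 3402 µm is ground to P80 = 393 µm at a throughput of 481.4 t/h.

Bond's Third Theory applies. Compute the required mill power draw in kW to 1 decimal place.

W = 10·Wi·(P80^(-½) − F80^(-½))
W = 10·18.9·(1/√393 − 1/√3402) = 10·18.9·(0.033299) = 6.2934 kWh/t
P = W·T = 6.2934·481.4 = 3029.7 kW

P = 3029.7 kW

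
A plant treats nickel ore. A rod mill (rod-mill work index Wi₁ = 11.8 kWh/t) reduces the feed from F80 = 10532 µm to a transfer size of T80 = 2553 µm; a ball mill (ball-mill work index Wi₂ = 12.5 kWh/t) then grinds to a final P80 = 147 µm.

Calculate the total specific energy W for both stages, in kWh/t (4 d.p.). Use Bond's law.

W_Bond = 10·Wi·(1/√P₈₀ − 1/√F₈₀)
Stage 1 (10532→2553 µm, Wi₁=11.8): W₁ = 10·11.8·(0.019791 − 0.009744) = 1.1856 kWh/t
Stage 2 (2553→147 µm, Wi₂=12.5): W₂ = 10·12.5·(0.082479 − 0.019791) = 7.8359 kWh/t
W = W₁ + W₂ = 1.1856 + 7.8359 = 9.0215 kWh/t

W = 9.0215 kWh/t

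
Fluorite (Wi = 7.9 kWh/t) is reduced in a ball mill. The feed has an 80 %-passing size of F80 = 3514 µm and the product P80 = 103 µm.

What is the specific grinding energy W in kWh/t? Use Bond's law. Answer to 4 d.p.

W = 6.4514 kWh/t

W = 10 Wi (P80^-0.5 − F80^-0.5)
1/√103 = 0.098533;  1/√3514 = 0.016869
W = 10·7.9·(0.098533 − 0.016869) = 6.4514 kWh/t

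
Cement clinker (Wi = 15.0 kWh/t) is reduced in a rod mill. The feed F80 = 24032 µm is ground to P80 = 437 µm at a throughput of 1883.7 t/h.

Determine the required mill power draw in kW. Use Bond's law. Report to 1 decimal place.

P = 11693.8 kW

W = 10 Wi / √P80 − 10 Wi / √F80
W = 10·15.0·(1/√437 − 1/√24032) = 10·15.0·(0.041386) = 6.2079 kWh/t
Mill draw = 6.2079 × 1883.7 = 11693.8 kW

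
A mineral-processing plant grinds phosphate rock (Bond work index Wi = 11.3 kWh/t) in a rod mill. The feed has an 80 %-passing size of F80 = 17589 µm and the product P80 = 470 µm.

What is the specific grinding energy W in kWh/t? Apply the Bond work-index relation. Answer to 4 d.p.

W = 4.3603 kWh/t

W = 10 Wi / √P80 − 10 Wi / √F80
1/√470 = 0.046127;  1/√17589 = 0.007540
W = 10·11.3·(0.046127 − 0.007540) = 4.3603 kWh/t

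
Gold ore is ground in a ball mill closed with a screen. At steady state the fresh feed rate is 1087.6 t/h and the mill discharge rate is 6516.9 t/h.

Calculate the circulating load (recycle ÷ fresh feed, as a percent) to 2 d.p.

CL = 499.20 %

M = F + R at steady state, so:
R = M − F = 6516.9 − 1087.6 = 5429.3 t/h
CL = 100·R/F = 100·5429.3/1087.6 = 499.20 %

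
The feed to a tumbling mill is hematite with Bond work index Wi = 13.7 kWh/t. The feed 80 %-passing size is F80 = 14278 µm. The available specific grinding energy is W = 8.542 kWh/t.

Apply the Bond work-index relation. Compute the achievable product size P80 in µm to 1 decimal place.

P80 = 200.0 µm

W = 10 Wi / √P80 − 10 Wi / √F80
⇒ 1/√P80 = W/(10 Wi) + 1/√F80
  = 8.5420/(10·13.7) + 1/√14278 = 0.062350 + 0.008369 = 0.070719
P80 = (1/0.070719)² = 14.1404² = 199.95 µm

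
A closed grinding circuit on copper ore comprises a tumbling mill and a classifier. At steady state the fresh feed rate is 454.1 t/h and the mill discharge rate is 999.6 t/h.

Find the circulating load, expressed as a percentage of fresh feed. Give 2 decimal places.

Mill node: discharge = fresh + recycle.
R = M − F = 999.6 − 454.1 = 545.5 t/h
CL = 100·R/F = 100·545.5/454.1 = 120.13 %

CL = 120.13 %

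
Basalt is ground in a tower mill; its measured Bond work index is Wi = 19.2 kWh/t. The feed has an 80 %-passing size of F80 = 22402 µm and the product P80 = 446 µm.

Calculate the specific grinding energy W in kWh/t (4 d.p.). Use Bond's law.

W = 7.8087 kWh/t

W = 10·Wi·[P80^(−½) − F80^(−½)]
1/√446 = 0.047351;  1/√22402 = 0.006681
W = 10·19.2·(0.047351 − 0.006681) = 7.8087 kWh/t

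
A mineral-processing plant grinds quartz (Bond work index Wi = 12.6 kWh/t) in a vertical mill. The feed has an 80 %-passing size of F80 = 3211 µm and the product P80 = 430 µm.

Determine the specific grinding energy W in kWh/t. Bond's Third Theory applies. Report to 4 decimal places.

W = 10 Wi (P80^-0.5 − F80^-0.5)
1/√430 = 0.048224;  1/√3211 = 0.017647
W = 10·12.6·(0.048224 − 0.017647) = 3.8527 kWh/t

W = 3.8527 kWh/t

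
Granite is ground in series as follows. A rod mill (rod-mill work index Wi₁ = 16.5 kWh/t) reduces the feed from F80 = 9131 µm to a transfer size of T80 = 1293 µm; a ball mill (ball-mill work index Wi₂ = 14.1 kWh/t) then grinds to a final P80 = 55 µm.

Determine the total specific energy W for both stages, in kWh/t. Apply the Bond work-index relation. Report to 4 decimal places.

W = 10·Wi·(P80^(-½) − F80^(-½))
Stage 1 (9131→1293 µm, Wi₁=16.5): W₁ = 10·16.5·(0.027810 − 0.010465) = 2.8619 kWh/t
Stage 2 (1293→55 µm, Wi₂=14.1): W₂ = 10·14.1·(0.134840 − 0.027810) = 15.0912 kWh/t
W = W₁ + W₂ = 2.8619 + 15.0912 = 17.9531 kWh/t

W = 17.9531 kWh/t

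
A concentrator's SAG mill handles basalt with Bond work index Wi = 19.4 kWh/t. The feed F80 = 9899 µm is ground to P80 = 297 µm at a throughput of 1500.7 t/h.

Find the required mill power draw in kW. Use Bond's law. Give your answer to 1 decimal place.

P = 13967.2 kW

W = 10·Wi·[P80^(−½) − F80^(−½)]
W = 10·19.4·(1/√297 − 1/√9899) = 10·19.4·(0.047975) = 9.3071 kWh/t
Mill draw = 9.3071 × 1500.7 = 13967.2 kW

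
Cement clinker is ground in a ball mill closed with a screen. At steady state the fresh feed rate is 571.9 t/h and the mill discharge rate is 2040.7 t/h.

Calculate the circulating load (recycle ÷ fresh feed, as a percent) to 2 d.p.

CL = 256.83 %

Mill node: discharge = fresh + recycle.
R = M − F = 2040.7 − 571.9 = 1468.8 t/h
CL = 100·R/F = 100·1468.8/571.9 = 256.83 %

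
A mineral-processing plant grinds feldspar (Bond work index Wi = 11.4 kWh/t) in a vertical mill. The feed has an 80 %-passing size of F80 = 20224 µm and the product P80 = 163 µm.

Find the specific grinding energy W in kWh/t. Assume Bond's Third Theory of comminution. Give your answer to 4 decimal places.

Bond: W = 10·Wi·(1/√P80 − 1/√F80)
1/√163 = 0.078326;  1/√20224 = 0.007032
W = 10·11.4·(0.078326 − 0.007032) = 8.1275 kWh/t

W = 8.1275 kWh/t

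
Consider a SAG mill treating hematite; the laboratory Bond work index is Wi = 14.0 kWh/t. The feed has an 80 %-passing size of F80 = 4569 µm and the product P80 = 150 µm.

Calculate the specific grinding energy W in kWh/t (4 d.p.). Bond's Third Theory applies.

W = 9.3598 kWh/t

W = 10 Wi (P80^-0.5 − F80^-0.5)
1/√150 = 0.081650;  1/√4569 = 0.014794
W = 10·14.0·(0.081650 − 0.014794) = 9.3598 kWh/t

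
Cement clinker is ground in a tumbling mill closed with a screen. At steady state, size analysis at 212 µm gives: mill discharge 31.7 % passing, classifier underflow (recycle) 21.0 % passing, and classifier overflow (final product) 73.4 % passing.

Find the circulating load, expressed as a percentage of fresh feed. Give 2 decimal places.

CL = 389.72 %

Classifier node, passing 212 µm:
Fd + Rd = Ru + Fo ⇒ R/F = (o−d)/(d−u)
r = (73.4 − 31.7)/(31.7 − 21.0) = 41.7/10.7 = 3.8972
CL = 100·r = 389.72 %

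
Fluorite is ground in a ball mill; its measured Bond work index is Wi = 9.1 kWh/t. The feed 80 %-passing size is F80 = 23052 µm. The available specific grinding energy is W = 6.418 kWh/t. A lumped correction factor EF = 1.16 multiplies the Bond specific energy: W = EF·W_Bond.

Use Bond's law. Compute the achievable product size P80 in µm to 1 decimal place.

Bond: W = 10·Wi·(1/√P80 − 1/√F80)
W_Bond = W / EF = 6.418 / 1.16 = 5.5328 kWh/t
P80^(−½) = W_Bond/(10 Wi) + F80^(−½)
  = 5.5328/(10·9.1) + 1/√23052 = 0.060800 + 0.006586 = 0.067386
P80 = (1/0.067386)² = 14.8399² = 220.22 µm

P80 = 220.2 µm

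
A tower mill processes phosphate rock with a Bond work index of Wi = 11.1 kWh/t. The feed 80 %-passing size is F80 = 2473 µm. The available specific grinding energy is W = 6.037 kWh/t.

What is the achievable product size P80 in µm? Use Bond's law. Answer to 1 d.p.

P80 = 180.2 µm

Bond: W = 10·Wi·(1/√P80 − 1/√F80)
P80^(−½) = W/(10 Wi) + F80^(−½)
  = 6.0370/(10·11.1) + 1/√2473 = 0.054387 + 0.020109 = 0.074496
P80 = (1/0.074496)² = 13.4235² = 180.19 µm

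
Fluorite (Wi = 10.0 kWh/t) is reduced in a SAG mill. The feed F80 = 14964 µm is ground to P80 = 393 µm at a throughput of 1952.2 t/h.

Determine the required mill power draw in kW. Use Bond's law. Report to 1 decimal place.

W = 10·Wi·[P80^(−½) − F80^(−½)]
W = 10·10.0·(1/√393 − 1/√14964) = 10·10.0·(0.042269) = 4.2269 kWh/t
Power = W × throughput = 4.2269 kWh/t × 1952.2 t/h = 8251.7 kW

P = 8251.7 kW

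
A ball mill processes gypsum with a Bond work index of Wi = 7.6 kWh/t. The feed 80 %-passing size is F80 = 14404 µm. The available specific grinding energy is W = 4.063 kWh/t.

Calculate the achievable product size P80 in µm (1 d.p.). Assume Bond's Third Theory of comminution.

P80 = 261.9 µm

Bond: W = 10·Wi·(1/√P80 − 1/√F80)
P80^(−½) = W/(10 Wi) + F80^(−½)
  = 4.0630/(10·7.6) + 1/√14404 = 0.053461 + 0.008332 = 0.061793
P80 = (1/0.061793)² = 16.1831² = 261.89 µm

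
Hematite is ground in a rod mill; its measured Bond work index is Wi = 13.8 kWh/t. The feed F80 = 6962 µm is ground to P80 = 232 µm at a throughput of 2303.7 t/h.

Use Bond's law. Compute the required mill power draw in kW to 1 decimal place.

P = 17061.7 kW

W = 10·Wi·[P80^(−½) − F80^(−½)]
W = 10·13.8·(1/√232 − 1/√6962) = 10·13.8·(0.053668) = 7.4062 kWh/t
P_mill = W·ṁ = 7.4062·2303.7 = 17061.7 kW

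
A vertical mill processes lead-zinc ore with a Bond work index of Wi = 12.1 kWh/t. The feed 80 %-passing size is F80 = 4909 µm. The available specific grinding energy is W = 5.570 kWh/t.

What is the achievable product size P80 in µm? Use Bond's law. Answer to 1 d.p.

W = 10·Wi·[P80^(−½) − F80^(−½)]
⇒ 1/√P80 = W/(10 Wi) + 1/√F80
  = 5.5700/(10·12.1) + 1/√4909 = 0.046033 + 0.014273 = 0.060306
P80 = (1/0.060306)² = 16.5822² = 274.97 µm

P80 = 275.0 µm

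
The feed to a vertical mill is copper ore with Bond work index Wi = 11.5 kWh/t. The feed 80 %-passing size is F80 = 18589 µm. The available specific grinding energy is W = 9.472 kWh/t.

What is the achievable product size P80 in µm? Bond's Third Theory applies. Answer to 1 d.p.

W_Bond = 10·Wi·(1/√P₈₀ − 1/√F₈₀)
P80^(−½) = W/(10 Wi) + F80^(−½)
  = 9.4720/(10·11.5) + 1/√18589 = 0.082365 + 0.007335 = 0.089700
P80 = (1/0.089700)² = 11.1483² = 124.28 µm

P80 = 124.3 µm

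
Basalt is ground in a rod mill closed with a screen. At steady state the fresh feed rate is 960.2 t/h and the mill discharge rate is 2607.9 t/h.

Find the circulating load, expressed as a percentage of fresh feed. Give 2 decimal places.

Discharge = new feed + return, hence
R = M − F = 2607.9 − 960.2 = 1647.7 t/h
CL = 100·R/F = 100·1647.7/960.2 = 171.60 %

CL = 171.60 %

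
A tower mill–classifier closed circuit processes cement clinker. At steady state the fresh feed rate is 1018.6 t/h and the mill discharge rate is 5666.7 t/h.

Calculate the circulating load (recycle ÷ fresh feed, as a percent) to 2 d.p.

Discharge = new feed + return, hence
R = M − F = 5666.7 − 1018.6 = 4648.1 t/h
CL = 100·R/F = 100·4648.1/1018.6 = 456.32 %

CL = 456.32 %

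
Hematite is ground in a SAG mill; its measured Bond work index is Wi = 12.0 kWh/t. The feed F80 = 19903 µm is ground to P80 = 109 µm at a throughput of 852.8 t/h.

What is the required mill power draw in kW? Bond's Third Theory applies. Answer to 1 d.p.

P = 9076.6 kW

W = 10 Wi / √P80 − 10 Wi / √F80
W = 10·12.0·(1/√109 − 1/√19903) = 10·12.0·(0.088694) = 10.6433 kWh/t
P = W·T = 10.6433·852.8 = 9076.6 kW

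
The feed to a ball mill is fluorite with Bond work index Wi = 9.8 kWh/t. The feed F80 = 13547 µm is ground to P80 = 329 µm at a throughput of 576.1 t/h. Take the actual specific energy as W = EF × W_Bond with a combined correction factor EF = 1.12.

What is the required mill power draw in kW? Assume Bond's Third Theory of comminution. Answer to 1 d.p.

Bond:  W = 10 Wi (1/√P − 1/√F)
W = 10·9.8·(1/√329 − 1/√13547) = 10·9.8·(0.046540) = 4.5609 kWh/t
Corrected W = EF·W_Bond = 1.12·4.5609 = 5.1082 kWh/t
Mill draw = 5.1082 × 576.1 = 2942.9 kW

P = 2942.9 kW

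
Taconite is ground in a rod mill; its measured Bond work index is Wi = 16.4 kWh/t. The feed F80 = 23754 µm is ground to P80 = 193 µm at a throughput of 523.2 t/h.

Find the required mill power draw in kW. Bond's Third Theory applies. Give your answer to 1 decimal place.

Bond: W = 10·Wi·(1/√P80 − 1/√F80)
W = 10·16.4·(1/√193 − 1/√23754) = 10·16.4·(0.065493) = 10.7409 kWh/t
P = W·T = 10.7409·523.2 = 5619.6 kW

P = 5619.6 kW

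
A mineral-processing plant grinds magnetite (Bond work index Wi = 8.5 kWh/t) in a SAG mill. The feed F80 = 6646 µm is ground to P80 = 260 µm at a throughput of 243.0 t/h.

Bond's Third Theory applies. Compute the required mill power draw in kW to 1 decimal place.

W = 10·Wi·[P80^(−½) − F80^(−½)]
W = 10·8.5·(1/√260 − 1/√6646) = 10·8.5·(0.049751) = 4.2288 kWh/t
P_mill = W·ṁ = 4.2288·243.0 = 1027.6 kW

P = 1027.6 kW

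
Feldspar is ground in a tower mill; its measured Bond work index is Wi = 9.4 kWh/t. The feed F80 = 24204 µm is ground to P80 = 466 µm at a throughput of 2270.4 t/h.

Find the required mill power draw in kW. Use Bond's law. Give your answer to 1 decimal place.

W = 10 Wi (1/√P80 − 1/√F80)  [Bond]
W = 10·9.4·(1/√466 − 1/√24204) = 10·9.4·(0.039896) = 3.7503 kWh/t
P_mill = W·ṁ = 3.7503·2270.4 = 8514.6 kW

P = 8514.6 kW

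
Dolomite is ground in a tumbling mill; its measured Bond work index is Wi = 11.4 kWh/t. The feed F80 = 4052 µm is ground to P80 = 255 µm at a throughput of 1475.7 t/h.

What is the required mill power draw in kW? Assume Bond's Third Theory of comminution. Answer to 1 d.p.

P = 7892.1 kW

W = 10 Wi (P80^-0.5 − F80^-0.5)
W = 10·11.4·(1/√255 − 1/√4052) = 10·11.4·(0.046913) = 5.3481 kWh/t
Mill draw = 5.3481 × 1475.7 = 7892.1 kW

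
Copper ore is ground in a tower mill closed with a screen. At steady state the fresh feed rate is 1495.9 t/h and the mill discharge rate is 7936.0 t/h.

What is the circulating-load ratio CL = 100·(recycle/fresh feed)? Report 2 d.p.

CL = 430.52 %

Discharge = new feed + return, hence
R = M − F = 7936.0 − 1495.9 = 6440.1 t/h
CL = 100·R/F = 100·6440.1/1495.9 = 430.52 %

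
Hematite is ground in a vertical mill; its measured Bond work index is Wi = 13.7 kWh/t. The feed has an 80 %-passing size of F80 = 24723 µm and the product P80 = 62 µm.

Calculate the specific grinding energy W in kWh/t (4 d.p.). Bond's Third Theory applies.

W = 10·Wi·(P80^(-½) − F80^(-½))
1/√62 = 0.127000;  1/√24723 = 0.006360
W = 10·13.7·(0.127000 − 0.006360) = 16.5277 kWh/t

W = 16.5277 kWh/t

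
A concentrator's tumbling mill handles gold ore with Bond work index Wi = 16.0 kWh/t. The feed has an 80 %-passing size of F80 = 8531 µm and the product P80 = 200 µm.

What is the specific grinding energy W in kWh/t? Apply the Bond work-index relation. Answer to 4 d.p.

Bond:  W = 10 Wi (1/√P − 1/√F)
1/√200 = 0.070711;  1/√8531 = 0.010827
W = 10·16.0·(0.070711 − 0.010827) = 9.5814 kWh/t

W = 9.5814 kWh/t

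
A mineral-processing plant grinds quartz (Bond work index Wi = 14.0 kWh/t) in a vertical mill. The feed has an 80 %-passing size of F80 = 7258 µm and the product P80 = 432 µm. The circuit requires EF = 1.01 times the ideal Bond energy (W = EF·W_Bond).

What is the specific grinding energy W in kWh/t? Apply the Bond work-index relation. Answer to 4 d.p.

W = 10·Wi·[P80^(−½) − F80^(−½)]
1/√432 = 0.048113;  1/√7258 = 0.011738
W = 10·14.0·(0.048113 − 0.011738) = 5.0924 kWh/t
Corrected W = EF·W_Bond = 1.01·5.0924 = 5.1434 kWh/t

W = 5.1434 kWh/t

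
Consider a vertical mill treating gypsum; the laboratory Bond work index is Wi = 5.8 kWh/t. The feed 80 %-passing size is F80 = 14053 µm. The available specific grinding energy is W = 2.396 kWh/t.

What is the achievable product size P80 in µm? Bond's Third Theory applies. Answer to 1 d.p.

W = 10·Wi·(P80^(-½) − F80^(-½))
1/√P80 = 1/√F80 + W/(10·Wi)
  = 2.3960/(10·5.8) + 1/√14053 = 0.041310 + 0.008436 = 0.049746
P80 = (1/0.049746)² = 20.1021² = 404.10 µm

P80 = 404.1 µm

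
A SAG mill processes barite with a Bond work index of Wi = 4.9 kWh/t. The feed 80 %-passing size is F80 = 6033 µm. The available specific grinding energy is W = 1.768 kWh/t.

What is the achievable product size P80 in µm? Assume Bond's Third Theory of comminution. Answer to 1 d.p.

W = 10·Wi·(P80^(-½) − F80^(-½))
P80^(−½) = W/(10 Wi) + F80^(−½)
  = 1.7680/(10·4.9) + 1/√6033 = 0.036082 + 0.012875 = 0.048956
P80 = (1/0.048956)² = 20.4264² = 417.24 µm

P80 = 417.2 µm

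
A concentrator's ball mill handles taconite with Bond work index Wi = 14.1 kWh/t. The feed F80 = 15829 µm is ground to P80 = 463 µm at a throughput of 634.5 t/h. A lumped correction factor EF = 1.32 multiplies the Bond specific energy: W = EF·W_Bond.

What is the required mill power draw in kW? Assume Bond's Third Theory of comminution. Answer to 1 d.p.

Bond: W = 10·Wi·(1/√P80 − 1/√F80)
W = 10·14.1·(1/√463 − 1/√15829) = 10·14.1·(0.038526) = 5.4321 kWh/t
Corrected W = EF·W_Bond = 1.32·5.4321 = 7.1704 kWh/t
P_mill = W·ṁ = 7.1704·634.5 = 4549.6 kW

P = 4549.6 kW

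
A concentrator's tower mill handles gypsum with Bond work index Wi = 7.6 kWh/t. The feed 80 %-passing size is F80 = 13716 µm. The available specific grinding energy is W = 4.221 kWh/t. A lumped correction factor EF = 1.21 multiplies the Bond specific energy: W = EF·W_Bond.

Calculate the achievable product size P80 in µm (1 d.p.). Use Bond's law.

P80 = 337.4 µm

W = 10·Wi·(P80^(-½) − F80^(-½))
W_Bond = W / EF = 4.221 / 1.21 = 3.4884 kWh/t
P80^-0.5 = F80^-0.5 + W_Bond/(10 Wi)
  = 3.4884/(10·7.6) + 1/√13716 = 0.045900 + 0.008539 = 0.054439
P80 = (1/0.054439)² = 18.3692² = 337.43 µm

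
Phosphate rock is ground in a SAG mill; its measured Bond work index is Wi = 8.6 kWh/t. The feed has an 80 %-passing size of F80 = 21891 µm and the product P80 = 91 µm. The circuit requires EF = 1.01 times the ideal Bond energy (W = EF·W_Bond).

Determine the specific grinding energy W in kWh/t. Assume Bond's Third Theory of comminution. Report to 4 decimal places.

W = 10·Wi·[P80^(−½) − F80^(−½)]
1/√91 = 0.104828;  1/√21891 = 0.006759
W = 10·8.6·(0.104828 − 0.006759) = 8.4340 kWh/t
Corrected W = EF·W_Bond = 1.01·8.4340 = 8.5183 kWh/t

W = 8.5183 kWh/t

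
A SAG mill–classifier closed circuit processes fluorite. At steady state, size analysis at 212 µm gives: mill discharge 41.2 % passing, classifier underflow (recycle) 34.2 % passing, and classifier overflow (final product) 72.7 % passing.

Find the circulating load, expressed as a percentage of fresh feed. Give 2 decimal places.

CL = 450.00 %

Classifier node, passing 212 µm:
Fd + Rd = Ru + Fo ⇒ R/F = (o−d)/(d−u)
r = (72.7 − 41.2)/(41.2 − 34.2) = 31.5/7.0 = 4.5000
CL = 100·r = 450.00 %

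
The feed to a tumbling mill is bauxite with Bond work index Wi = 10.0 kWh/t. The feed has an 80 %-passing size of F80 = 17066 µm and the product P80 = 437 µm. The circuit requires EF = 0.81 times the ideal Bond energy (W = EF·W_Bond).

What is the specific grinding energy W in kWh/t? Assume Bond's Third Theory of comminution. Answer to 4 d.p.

W = 3.2547 kWh/t

Bond: W = 10·Wi·(1/√P80 − 1/√F80)
1/√437 = 0.047836;  1/√17066 = 0.007655
W = 10·10.0·(0.047836 − 0.007655) = 4.0182 kWh/t
Apply correction: 4.0182 × 0.81 = 3.2547 kWh/t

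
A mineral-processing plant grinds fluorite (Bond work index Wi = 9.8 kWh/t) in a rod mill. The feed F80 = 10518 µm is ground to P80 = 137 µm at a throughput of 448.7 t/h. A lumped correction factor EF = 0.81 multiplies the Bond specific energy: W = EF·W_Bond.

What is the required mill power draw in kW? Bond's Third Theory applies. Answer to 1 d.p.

W = 10 Wi / √P80 − 10 Wi / √F80
W = 10·9.8·(1/√137 − 1/√10518) = 10·9.8·(0.075685) = 7.4171 kWh/t
Corrected W = EF·W_Bond = 0.81·7.4171 = 6.0079 kWh/t
P_mill = W·ṁ = 6.0079·448.7 = 2695.7 kW

P = 2695.7 kW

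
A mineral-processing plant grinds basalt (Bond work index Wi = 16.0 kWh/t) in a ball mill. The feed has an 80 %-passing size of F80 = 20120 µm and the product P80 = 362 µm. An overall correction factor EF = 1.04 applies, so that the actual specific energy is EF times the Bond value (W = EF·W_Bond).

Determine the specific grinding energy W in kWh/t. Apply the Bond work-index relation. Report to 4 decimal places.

Bond:  W = 10 Wi (1/√P − 1/√F)
1/√362 = 0.052559;  1/√20120 = 0.007050
W = 10·16.0·(0.052559 − 0.007050) = 7.2814 kWh/t
Apply correction: 7.2814 × 1.04 = 7.5727 kWh/t

W = 7.5727 kWh/t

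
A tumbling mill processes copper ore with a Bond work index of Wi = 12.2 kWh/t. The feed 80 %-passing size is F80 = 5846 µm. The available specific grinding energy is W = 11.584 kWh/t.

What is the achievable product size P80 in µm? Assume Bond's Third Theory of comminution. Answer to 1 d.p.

P80 = 85.7 µm

W = 10 Wi (P80^-0.5 − F80^-0.5)
1/√P80 = 1/√F80 + W/(10·Wi)
  = 11.5840/(10·12.2) + 1/√5846 = 0.094951 + 0.013079 = 0.108030
P80 = (1/0.108030)² = 9.2567² = 85.69 µm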